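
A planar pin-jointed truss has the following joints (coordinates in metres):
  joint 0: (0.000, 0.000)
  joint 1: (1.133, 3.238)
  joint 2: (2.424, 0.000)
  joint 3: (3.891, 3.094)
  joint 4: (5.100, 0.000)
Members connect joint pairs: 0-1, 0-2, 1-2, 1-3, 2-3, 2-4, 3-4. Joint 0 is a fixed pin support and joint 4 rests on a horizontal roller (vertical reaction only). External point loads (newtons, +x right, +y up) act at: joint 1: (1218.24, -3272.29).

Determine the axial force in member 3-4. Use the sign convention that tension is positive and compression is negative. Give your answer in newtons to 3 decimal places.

-1610.907

N=5 nodes, M=7 members, R=3 reactions → 2N=10, M+R=10
member 0 (0-1): L=3.4305, (cx,cy)=(0.3303,0.9439)
member 1 (0-2): L=2.4240, (cx,cy)=(1.0000,0.0000)
member 2 (1-2): L=3.4859, (cx,cy)=(0.3704,-0.9289)
member 3 (1-3): L=2.7618, (cx,cy)=(0.9986,-0.0521)
member 4 (2-3): L=3.4242, (cx,cy)=(0.4284,0.9036)
member 5 (2-4): L=2.6760, (cx,cy)=(1.0000,0.0000)
member 6 (3-4): L=3.3218, (cx,cy)=(0.3640,-0.9314)
solve A·x = −loads:
  F[0-1] = -1877.2035 N (compression)
  F[0-2] = +1838.2287 N (tension)
  F[1-2] = -1544.1042 N (compression)
  F[1-3] = -1268.0919 N (compression)
  F[2-3] = +1587.3634 N (tension)
  F[2-4] = +586.3004 N (tension)
  F[3-4] = -1610.9073 N (compression)
  Rx@0 = -1218.2400 N
  Ry@0 = +1771.8654 N
  Ry@4 = +1500.4246 N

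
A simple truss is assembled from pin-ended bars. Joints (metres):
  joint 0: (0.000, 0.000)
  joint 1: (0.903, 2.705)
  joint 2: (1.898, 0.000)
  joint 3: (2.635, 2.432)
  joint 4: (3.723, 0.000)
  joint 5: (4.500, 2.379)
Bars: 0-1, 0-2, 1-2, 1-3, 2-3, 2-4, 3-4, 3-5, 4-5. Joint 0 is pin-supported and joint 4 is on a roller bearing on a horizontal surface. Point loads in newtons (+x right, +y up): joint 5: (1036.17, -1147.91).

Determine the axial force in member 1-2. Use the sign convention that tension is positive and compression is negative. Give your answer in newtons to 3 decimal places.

N=6 nodes, M=9 members, R=3 reactions → 2N=12, M+R=12
member 0 (0-1): L=2.8517, (cx,cy)=(0.3166,0.9485)
member 1 (0-2): L=1.8980, (cx,cy)=(1.0000,0.0000)
member 2 (1-2): L=2.8822, (cx,cy)=(0.3452,-0.9385)
member 3 (1-3): L=1.7534, (cx,cy)=(0.9878,-0.1557)
member 4 (2-3): L=2.5412, (cx,cy)=(0.2900,0.9570)
member 5 (2-4): L=1.8250, (cx,cy)=(1.0000,0.0000)
member 6 (3-4): L=2.6643, (cx,cy)=(0.4084,-0.9128)
member 7 (3-5): L=1.8658, (cx,cy)=(0.9996,-0.0284)
member 8 (4-5): L=2.5027, (cx,cy)=(0.3105,0.9506)
solve A·x = −loads:
  F[0-1] = +950.6004 N (tension)
  F[0-2] = +735.1638 N (tension)
  F[1-2] = -1073.5478 N (compression)
  F[1-3] = +679.9114 N (tension)
  F[2-3] = +1052.7948 N (tension)
  F[2-4] = +59.2206 N (tension)
  F[3-4] = -1031.3303 N (compression)
  F[3-5] = +1398.6741 N (tension)
  F[4-5] = -1165.7870 N (compression)
  Rx@0 = -1036.1700 N
  Ry@0 = -901.6853 N
  Ry@4 = +2049.5953 N

-1073.548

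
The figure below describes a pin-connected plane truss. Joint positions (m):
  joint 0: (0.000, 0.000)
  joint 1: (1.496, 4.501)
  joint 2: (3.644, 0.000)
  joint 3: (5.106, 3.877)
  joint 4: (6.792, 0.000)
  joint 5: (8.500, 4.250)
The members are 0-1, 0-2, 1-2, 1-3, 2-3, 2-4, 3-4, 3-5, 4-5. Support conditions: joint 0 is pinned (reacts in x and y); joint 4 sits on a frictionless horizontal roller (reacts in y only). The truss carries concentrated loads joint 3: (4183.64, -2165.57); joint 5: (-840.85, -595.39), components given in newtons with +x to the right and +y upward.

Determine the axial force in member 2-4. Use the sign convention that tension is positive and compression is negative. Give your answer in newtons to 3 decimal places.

N=6 nodes, M=9 members, R=3 reactions → 2N=12, M+R=12
member 0 (0-1): L=4.7431, (cx,cy)=(0.3154,0.9490)
member 1 (0-2): L=3.6440, (cx,cy)=(1.0000,0.0000)
member 2 (1-2): L=4.9873, (cx,cy)=(0.4307,-0.9025)
member 3 (1-3): L=3.6635, (cx,cy)=(0.9854,-0.1703)
member 4 (2-3): L=4.1435, (cx,cy)=(0.3528,0.9357)
member 5 (2-4): L=3.1480, (cx,cy)=(1.0000,0.0000)
member 6 (3-4): L=4.2277, (cx,cy)=(0.3988,-0.9170)
member 7 (3-5): L=3.4144, (cx,cy)=(0.9940,0.1092)
member 8 (4-5): L=4.5804, (cx,cy)=(0.3729,0.9279)
solve A·x = −loads:
  F[0-1] = +1553.3970 N (tension)
  F[0-2] = +2852.8402 N (tension)
  F[1-2] = -1882.4912 N (compression)
  F[1-3] = +1320.0203 N (tension)
  F[2-3] = +1815.7247 N (tension)
  F[2-4] = +1401.3945 N (tension)
  F[3-4] = -4044.3654 N (compression)
  F[3-5] = -633.1599 N (compression)
  F[4-5] = -567.1274 N (compression)
  Rx@0 = -3342.7900 N
  Ry@0 = -1474.1070 N
  Ry@4 = +4235.0670 N

1401.394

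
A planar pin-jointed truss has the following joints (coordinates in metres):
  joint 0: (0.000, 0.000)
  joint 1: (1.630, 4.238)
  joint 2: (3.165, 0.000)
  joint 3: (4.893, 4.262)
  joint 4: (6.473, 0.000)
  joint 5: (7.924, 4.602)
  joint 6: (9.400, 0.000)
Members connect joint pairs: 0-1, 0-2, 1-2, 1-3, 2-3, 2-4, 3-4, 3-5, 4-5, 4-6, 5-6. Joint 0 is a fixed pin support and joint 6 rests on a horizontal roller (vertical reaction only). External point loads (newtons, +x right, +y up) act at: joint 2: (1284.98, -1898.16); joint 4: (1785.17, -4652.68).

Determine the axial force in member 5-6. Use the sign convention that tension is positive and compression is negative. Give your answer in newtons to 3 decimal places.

-4035.854

N=7 nodes, M=11 members, R=3 reactions → 2N=14, M+R=14
member 0 (0-1): L=4.5407, (cx,cy)=(0.3590,0.9333)
member 1 (0-2): L=3.1650, (cx,cy)=(1.0000,0.0000)
member 2 (1-2): L=4.5074, (cx,cy)=(0.3405,-0.9402)
member 3 (1-3): L=3.2631, (cx,cy)=(1.0000,0.0074)
member 4 (2-3): L=4.5990, (cx,cy)=(0.3757,0.9267)
member 5 (2-4): L=3.3080, (cx,cy)=(1.0000,0.0000)
member 6 (3-4): L=4.5454, (cx,cy)=(0.3476,-0.9376)
member 7 (3-5): L=3.0500, (cx,cy)=(0.9938,0.1115)
member 8 (4-5): L=4.8253, (cx,cy)=(0.3007,0.9537)
member 9 (4-6): L=2.9270, (cx,cy)=(1.0000,0.0000)
member 10 (5-6): L=4.8329, (cx,cy)=(0.3054,-0.9522)
solve A·x = −loads:
  F[0-1] = -2901.1878 N (compression)
  F[0-2] = +4111.6157 N (tension)
  F[1-2] = +2864.1779 N (tension)
  F[1-3] = -2016.9140 N (compression)
  F[2-3] = -857.6598 N (compression)
  F[2-4] = +4124.2826 N (tension)
  F[3-4] = +560.3558 N (tension)
  F[3-5] = -2549.7850 N (compression)
  F[4-5] = +4327.5578 N (tension)
  F[4-6] = +1232.5752 N (tension)
  F[5-6] = -4035.8536 N (compression)
  Rx@0 = -3070.1500 N
  Ry@0 = +2707.8108 N
  Ry@6 = +3843.0292 N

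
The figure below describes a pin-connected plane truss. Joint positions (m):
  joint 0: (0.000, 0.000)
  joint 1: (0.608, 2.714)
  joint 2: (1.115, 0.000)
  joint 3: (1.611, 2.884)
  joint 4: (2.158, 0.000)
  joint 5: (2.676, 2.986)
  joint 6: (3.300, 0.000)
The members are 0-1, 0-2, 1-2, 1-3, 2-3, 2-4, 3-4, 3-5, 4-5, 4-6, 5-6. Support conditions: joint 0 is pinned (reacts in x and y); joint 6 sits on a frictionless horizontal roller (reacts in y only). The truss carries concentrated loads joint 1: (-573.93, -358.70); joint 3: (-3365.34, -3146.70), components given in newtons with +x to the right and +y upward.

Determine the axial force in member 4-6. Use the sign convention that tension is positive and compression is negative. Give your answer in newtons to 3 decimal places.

N=7 nodes, M=11 members, R=3 reactions → 2N=14, M+R=14
member 0 (0-1): L=2.7813, (cx,cy)=(0.2186,0.9758)
member 1 (0-2): L=1.1150, (cx,cy)=(1.0000,0.0000)
member 2 (1-2): L=2.7610, (cx,cy)=(0.1836,-0.9830)
member 3 (1-3): L=1.0173, (cx,cy)=(0.9859,0.1671)
member 4 (2-3): L=2.9263, (cx,cy)=(0.1695,0.9855)
member 5 (2-4): L=1.0430, (cx,cy)=(1.0000,0.0000)
member 6 (3-4): L=2.9354, (cx,cy)=(0.1863,-0.9825)
member 7 (3-5): L=1.0699, (cx,cy)=(0.9954,0.0953)
member 8 (4-5): L=3.0306, (cx,cy)=(0.1709,0.9853)
member 9 (4-6): L=1.1420, (cx,cy)=(1.0000,0.0000)
member 10 (5-6): L=3.0505, (cx,cy)=(0.2046,-0.9789)
solve A·x = −loads:
  F[0-1] = -5448.0372 N (compression)
  F[0-2] = -2748.3007 N (compression)
  F[1-2] = +4785.4188 N (tension)
  F[1-3] = -1517.1305 N (compression)
  F[2-3] = -4773.1044 N (compression)
  F[2-4] = -1060.5255 N (compression)
  F[3-4] = +1911.8054 N (tension)
  F[3-5] = +707.4928 N (tension)
  F[4-5] = -1906.3725 N (compression)
  F[4-6] = -378.4265 N (compression)
  F[5-6] = +1849.9860 N (tension)
  Rx@0 = +3939.2700 N
  Ry@0 = +5316.2677 N
  Ry@6 = -1810.8677 N

-378.426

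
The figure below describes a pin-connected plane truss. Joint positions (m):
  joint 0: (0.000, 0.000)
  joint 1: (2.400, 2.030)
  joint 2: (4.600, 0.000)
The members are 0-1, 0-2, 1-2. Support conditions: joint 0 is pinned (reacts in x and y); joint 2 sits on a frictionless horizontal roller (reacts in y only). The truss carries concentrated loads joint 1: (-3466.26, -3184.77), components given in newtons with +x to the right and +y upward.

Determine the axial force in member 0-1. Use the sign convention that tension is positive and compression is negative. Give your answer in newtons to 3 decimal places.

N=3 nodes, M=3 members, R=3 reactions → 2N=6, M+R=6
member 0 (0-1): L=3.1434, (cx,cy)=(0.7635,0.6458)
member 1 (0-2): L=4.6000, (cx,cy)=(1.0000,0.0000)
member 2 (1-2): L=2.9935, (cx,cy)=(0.7349,-0.6781)
solve A·x = −loads:
  F[0-1] = -4727.2039 N (compression)
  F[0-2] = +142.9930 N (tension)
  F[1-2] = -194.5664 N (compression)
  Rx@0 = +3466.2600 N
  Ry@0 = +3052.8265 N
  Ry@2 = +131.9435 N

-4727.204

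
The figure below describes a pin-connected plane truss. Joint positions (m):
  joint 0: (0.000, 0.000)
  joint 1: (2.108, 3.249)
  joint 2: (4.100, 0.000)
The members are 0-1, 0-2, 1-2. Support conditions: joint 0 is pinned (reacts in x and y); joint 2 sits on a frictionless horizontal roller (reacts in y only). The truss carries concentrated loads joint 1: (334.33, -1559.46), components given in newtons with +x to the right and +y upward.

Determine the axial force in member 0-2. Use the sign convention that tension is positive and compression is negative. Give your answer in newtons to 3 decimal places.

654.023

N=3 nodes, M=3 members, R=3 reactions → 2N=6, M+R=6
member 0 (0-1): L=3.8729, (cx,cy)=(0.5443,0.8389)
member 1 (0-2): L=4.1000, (cx,cy)=(1.0000,0.0000)
member 2 (1-2): L=3.8110, (cx,cy)=(0.5227,-0.8525)
solve A·x = −loads:
  F[0-1] = -587.3580 N (compression)
  F[0-2] = +654.0227 N (tension)
  F[1-2] = -1251.2601 N (compression)
  Rx@0 = -334.3300 N
  Ry@0 = +492.7332 N
  Ry@2 = +1066.7268 N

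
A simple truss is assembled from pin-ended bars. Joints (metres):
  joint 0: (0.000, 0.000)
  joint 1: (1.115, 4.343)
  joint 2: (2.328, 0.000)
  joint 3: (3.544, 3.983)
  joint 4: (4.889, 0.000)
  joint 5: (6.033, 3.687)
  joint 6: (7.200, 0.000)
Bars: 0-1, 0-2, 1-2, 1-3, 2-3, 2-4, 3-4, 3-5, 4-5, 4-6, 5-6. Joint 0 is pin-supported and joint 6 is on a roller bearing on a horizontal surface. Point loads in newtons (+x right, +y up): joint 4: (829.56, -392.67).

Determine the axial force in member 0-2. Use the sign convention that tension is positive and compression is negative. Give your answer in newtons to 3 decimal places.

N=7 nodes, M=11 members, R=3 reactions → 2N=14, M+R=14
member 0 (0-1): L=4.4838, (cx,cy)=(0.2487,0.9686)
member 1 (0-2): L=2.3280, (cx,cy)=(1.0000,0.0000)
member 2 (1-2): L=4.5092, (cx,cy)=(0.2690,-0.9631)
member 3 (1-3): L=2.4555, (cx,cy)=(0.9892,-0.1466)
member 4 (2-3): L=4.1645, (cx,cy)=(0.2920,0.9564)
member 5 (2-4): L=2.5610, (cx,cy)=(1.0000,0.0000)
member 6 (3-4): L=4.2040, (cx,cy)=(0.3199,-0.9474)
member 7 (3-5): L=2.5065, (cx,cy)=(0.9930,-0.1181)
member 8 (4-5): L=3.8604, (cx,cy)=(0.2963,0.9551)
member 9 (4-6): L=2.3110, (cx,cy)=(1.0000,0.0000)
member 10 (5-6): L=3.8673, (cx,cy)=(0.3018,-0.9534)
solve A·x = −loads:
  F[0-1] = -130.1236 N (compression)
  F[0-2] = +861.9179 N (tension)
  F[1-2] = +141.7049 N (tension)
  F[1-3] = -71.2470 N (compression)
  F[2-3] = -142.7003 N (compression)
  F[2-4] = +941.7047 N (tension)
  F[3-4] = +153.2594 N (tension)
  F[3-5] = -162.3136 N (compression)
  F[4-5] = +259.1045 N (tension)
  F[4-6] = +84.3943 N (tension)
  F[5-6] = -279.6712 N (compression)
  Rx@0 = -829.5600 N
  Ry@0 = +126.0362 N
  Ry@6 = +266.6338 N

861.918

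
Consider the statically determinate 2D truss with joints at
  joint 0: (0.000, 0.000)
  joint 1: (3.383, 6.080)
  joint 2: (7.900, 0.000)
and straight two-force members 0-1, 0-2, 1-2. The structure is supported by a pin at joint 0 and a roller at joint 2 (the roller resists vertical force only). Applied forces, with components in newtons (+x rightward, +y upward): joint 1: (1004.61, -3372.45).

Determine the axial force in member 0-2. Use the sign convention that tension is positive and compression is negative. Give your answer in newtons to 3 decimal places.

1647.327

N=3 nodes, M=3 members, R=3 reactions → 2N=6, M+R=6
member 0 (0-1): L=6.9578, (cx,cy)=(0.4862,0.8738)
member 1 (0-2): L=7.9000, (cx,cy)=(1.0000,0.0000)
member 2 (1-2): L=7.5743, (cx,cy)=(0.5964,-0.8027)
solve A·x = −loads:
  F[0-1] = -1321.8745 N (compression)
  F[0-2] = +1647.3270 N (tension)
  F[1-2] = -2762.3009 N (compression)
  Rx@0 = -1004.6100 N
  Ry@0 = +1155.1048 N
  Ry@2 = +2217.3452 N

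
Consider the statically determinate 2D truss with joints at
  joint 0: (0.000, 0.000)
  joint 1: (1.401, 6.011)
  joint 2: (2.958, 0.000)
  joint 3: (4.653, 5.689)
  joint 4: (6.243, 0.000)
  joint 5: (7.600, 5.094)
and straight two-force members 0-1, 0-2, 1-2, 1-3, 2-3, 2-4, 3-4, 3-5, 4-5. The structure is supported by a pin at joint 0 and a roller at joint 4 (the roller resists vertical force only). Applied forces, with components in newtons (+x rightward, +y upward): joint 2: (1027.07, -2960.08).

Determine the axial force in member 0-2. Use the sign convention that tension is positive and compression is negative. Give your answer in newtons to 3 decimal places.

1390.095

N=6 nodes, M=9 members, R=3 reactions → 2N=12, M+R=12
member 0 (0-1): L=6.1721, (cx,cy)=(0.2270,0.9739)
member 1 (0-2): L=2.9580, (cx,cy)=(1.0000,0.0000)
member 2 (1-2): L=6.2094, (cx,cy)=(0.2507,-0.9681)
member 3 (1-3): L=3.2679, (cx,cy)=(0.9951,-0.0985)
member 4 (2-3): L=5.9361, (cx,cy)=(0.2855,0.9584)
member 5 (2-4): L=3.2850, (cx,cy)=(1.0000,0.0000)
member 6 (3-4): L=5.9070, (cx,cy)=(0.2692,-0.9631)
member 7 (3-5): L=3.0065, (cx,cy)=(0.9802,-0.1979)
member 8 (4-5): L=5.2716, (cx,cy)=(0.2574,0.9663)
solve A·x = −loads:
  F[0-1] = -1599.3087 N (compression)
  F[0-2] = +1390.0953 N (tension)
  F[1-2] = +1689.4273 N (tension)
  F[1-3] = -790.4956 N (compression)
  F[2-3] = +1382.1705 N (tension)
  F[2-4] = +391.9850 N (tension)
  F[3-4] = -1456.2649 N (compression)
  F[3-5] = -0.0000 N (compression)
  F[4-5] = +0.0000 N (tension)
  Rx@0 = -1027.0700 N
  Ry@0 = +1557.5625 N
  Ry@4 = +1402.5175 N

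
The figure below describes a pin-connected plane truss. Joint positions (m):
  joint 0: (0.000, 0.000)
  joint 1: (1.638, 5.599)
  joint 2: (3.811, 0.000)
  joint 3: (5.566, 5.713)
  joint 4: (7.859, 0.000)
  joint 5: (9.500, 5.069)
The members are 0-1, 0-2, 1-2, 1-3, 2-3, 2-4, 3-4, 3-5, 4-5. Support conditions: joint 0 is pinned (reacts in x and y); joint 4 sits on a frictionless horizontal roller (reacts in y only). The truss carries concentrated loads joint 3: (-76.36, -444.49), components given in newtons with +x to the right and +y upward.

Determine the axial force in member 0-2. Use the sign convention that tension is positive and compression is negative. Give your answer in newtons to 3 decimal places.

N=6 nodes, M=9 members, R=3 reactions → 2N=12, M+R=12
member 0 (0-1): L=5.8337, (cx,cy)=(0.2808,0.9598)
member 1 (0-2): L=3.8110, (cx,cy)=(1.0000,0.0000)
member 2 (1-2): L=6.0059, (cx,cy)=(0.3618,-0.9323)
member 3 (1-3): L=3.9297, (cx,cy)=(0.9996,0.0290)
member 4 (2-3): L=5.9765, (cx,cy)=(0.2937,0.9559)
member 5 (2-4): L=4.0480, (cx,cy)=(1.0000,0.0000)
member 6 (3-4): L=6.1560, (cx,cy)=(0.3725,-0.9280)
member 7 (3-5): L=3.9864, (cx,cy)=(0.9869,-0.1616)
member 8 (4-5): L=5.3280, (cx,cy)=(0.3080,0.9514)
solve A·x = −loads:
  F[0-1] = -192.9591 N (compression)
  F[0-2] = -22.1803 N (compression)
  F[1-2] = +194.7747 N (tension)
  F[1-3] = -124.7039 N (compression)
  F[2-3] = -189.9535 N (compression)
  F[2-4] = +104.0714 N (tension)
  F[3-4] = -279.3992 N (compression)
  F[3-5] = -0.0000 N (compression)
  F[4-5] = +0.0000 N (tension)
  Rx@0 = +76.3600 N
  Ry@0 = +185.1966 N
  Ry@4 = +259.2934 N

-22.180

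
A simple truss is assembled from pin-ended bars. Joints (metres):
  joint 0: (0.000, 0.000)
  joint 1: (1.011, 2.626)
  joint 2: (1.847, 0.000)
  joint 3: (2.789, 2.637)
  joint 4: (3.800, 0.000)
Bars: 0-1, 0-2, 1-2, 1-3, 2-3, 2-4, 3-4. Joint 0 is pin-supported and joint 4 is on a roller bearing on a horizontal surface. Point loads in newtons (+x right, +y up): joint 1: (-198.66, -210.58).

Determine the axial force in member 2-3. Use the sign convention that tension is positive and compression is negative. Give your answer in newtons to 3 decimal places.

N=5 nodes, M=7 members, R=3 reactions → 2N=10, M+R=10
member 0 (0-1): L=2.8139, (cx,cy)=(0.3593,0.9332)
member 1 (0-2): L=1.8470, (cx,cy)=(1.0000,0.0000)
member 2 (1-2): L=2.7559, (cx,cy)=(0.3034,-0.9529)
member 3 (1-3): L=1.7780, (cx,cy)=(1.0000,0.0062)
member 4 (2-3): L=2.8002, (cx,cy)=(0.3364,0.9417)
member 5 (2-4): L=1.9530, (cx,cy)=(1.0000,0.0000)
member 6 (3-4): L=2.8242, (cx,cy)=(0.3580,-0.9337)
solve A·x = −loads:
  F[0-1] = -312.7206 N (compression)
  F[0-2] = -86.3030 N (compression)
  F[1-2] = +85.6692 N (tension)
  F[1-3] = +60.3161 N (tension)
  F[2-3] = -86.6845 N (compression)
  F[2-4] = -31.1540 N (compression)
  F[3-4] = +87.0265 N (tension)
  Rx@0 = +198.6600 N
  Ry@0 = +291.8392 N
  Ry@4 = -81.2592 N

-86.684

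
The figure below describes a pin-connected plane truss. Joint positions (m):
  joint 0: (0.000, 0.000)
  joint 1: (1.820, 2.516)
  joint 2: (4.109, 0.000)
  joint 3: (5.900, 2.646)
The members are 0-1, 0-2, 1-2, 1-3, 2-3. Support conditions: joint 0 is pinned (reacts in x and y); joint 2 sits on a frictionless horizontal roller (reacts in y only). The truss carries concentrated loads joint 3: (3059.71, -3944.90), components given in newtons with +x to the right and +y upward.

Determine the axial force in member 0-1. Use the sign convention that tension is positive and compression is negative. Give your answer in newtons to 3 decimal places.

4553.950

N=4 nodes, M=5 members, R=3 reactions → 2N=8, M+R=8
member 0 (0-1): L=3.1053, (cx,cy)=(0.5861,0.8102)
member 1 (0-2): L=4.1090, (cx,cy)=(1.0000,0.0000)
member 2 (1-2): L=3.4014, (cx,cy)=(0.6730,-0.7397)
member 3 (1-3): L=4.0821, (cx,cy)=(0.9995,0.0318)
member 4 (2-3): L=3.1952, (cx,cy)=(0.5605,0.8281)
solve A·x = −loads:
  F[0-1] = +4553.9499 N (tension)
  F[0-2] = +390.6318 N (tension)
  F[1-2] = -4736.0368 N (compression)
  F[1-3] = +5859.1698 N (tension)
  F[2-3] = -4988.9469 N (compression)
  Rx@0 = -3059.7100 N
  Ry@0 = -3689.7806 N
  Ry@2 = +7634.6806 N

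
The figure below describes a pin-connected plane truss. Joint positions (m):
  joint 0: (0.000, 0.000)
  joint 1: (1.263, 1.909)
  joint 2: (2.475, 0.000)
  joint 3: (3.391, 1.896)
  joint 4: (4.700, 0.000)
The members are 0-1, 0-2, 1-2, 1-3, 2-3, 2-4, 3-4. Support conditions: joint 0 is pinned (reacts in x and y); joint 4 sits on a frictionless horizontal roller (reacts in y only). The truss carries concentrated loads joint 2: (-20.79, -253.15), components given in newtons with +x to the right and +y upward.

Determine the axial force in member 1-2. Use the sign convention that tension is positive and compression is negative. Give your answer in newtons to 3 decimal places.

N=5 nodes, M=7 members, R=3 reactions → 2N=10, M+R=10
member 0 (0-1): L=2.2890, (cx,cy)=(0.5518,0.8340)
member 1 (0-2): L=2.4750, (cx,cy)=(1.0000,0.0000)
member 2 (1-2): L=2.2612, (cx,cy)=(0.5360,-0.8442)
member 3 (1-3): L=2.1280, (cx,cy)=(1.0000,-0.0061)
member 4 (2-3): L=2.1057, (cx,cy)=(0.4350,0.9004)
member 5 (2-4): L=2.2250, (cx,cy)=(1.0000,0.0000)
member 6 (3-4): L=2.3040, (cx,cy)=(0.5681,-0.8229)
solve A·x = −loads:
  F[0-1] = -143.6968 N (compression)
  F[0-2] = +58.4980 N (tension)
  F[1-2] = +143.0840 N (tension)
  F[1-3] = -155.9822 N (compression)
  F[2-3] = +146.9918 N (tension)
  F[2-4] = +92.0358 N (tension)
  F[3-4] = -161.9924 N (compression)
  Rx@0 = +20.7900 N
  Ry@0 = +119.8423 N
  Ry@4 = +133.3077 N

143.084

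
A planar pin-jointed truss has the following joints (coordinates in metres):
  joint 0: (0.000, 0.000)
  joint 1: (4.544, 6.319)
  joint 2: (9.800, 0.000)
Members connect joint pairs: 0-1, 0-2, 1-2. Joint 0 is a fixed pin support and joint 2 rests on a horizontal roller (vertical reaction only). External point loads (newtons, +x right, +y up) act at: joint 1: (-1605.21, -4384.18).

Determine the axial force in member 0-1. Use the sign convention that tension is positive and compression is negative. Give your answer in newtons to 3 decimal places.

N=3 nodes, M=3 members, R=3 reactions → 2N=6, M+R=6
member 0 (0-1): L=7.7832, (cx,cy)=(0.5838,0.8119)
member 1 (0-2): L=9.8000, (cx,cy)=(1.0000,0.0000)
member 2 (1-2): L=8.2192, (cx,cy)=(0.6395,-0.7688)
solve A·x = −loads:
  F[0-1] = -4171.0399 N (compression)
  F[0-2] = +829.9432 N (tension)
  F[1-2] = -1297.8447 N (compression)
  Rx@0 = +1605.2100 N
  Ry@0 = +3386.3849 N
  Ry@2 = +997.7951 N

-4171.040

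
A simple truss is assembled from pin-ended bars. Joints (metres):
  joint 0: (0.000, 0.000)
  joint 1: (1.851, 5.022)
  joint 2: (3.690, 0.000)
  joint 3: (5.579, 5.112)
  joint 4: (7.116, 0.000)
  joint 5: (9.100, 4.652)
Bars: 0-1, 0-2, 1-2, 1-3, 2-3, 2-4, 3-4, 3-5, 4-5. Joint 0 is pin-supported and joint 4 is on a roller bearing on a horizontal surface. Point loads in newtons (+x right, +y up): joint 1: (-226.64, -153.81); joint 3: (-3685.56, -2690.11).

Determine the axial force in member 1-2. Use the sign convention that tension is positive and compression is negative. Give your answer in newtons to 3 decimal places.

3507.701

N=6 nodes, M=9 members, R=3 reactions → 2N=12, M+R=12
member 0 (0-1): L=5.3523, (cx,cy)=(0.3458,0.9383)
member 1 (0-2): L=3.6900, (cx,cy)=(1.0000,0.0000)
member 2 (1-2): L=5.3481, (cx,cy)=(0.3439,-0.9390)
member 3 (1-3): L=3.7291, (cx,cy)=(0.9997,0.0241)
member 4 (2-3): L=5.4498, (cx,cy)=(0.3466,0.9380)
member 5 (2-4): L=3.4260, (cx,cy)=(1.0000,0.0000)
member 6 (3-4): L=5.3381, (cx,cy)=(0.2879,-0.9577)
member 7 (3-5): L=3.5509, (cx,cy)=(0.9916,-0.1295)
member 8 (4-5): L=5.0574, (cx,cy)=(0.3923,0.9198)
solve A·x = −loads:
  F[0-1] = -3732.7568 N (compression)
  F[0-2] = -2621.2812 N (compression)
  F[1-2] = +3507.7012 N (tension)
  F[1-3] = -2271.0951 N (compression)
  F[2-3] = -3511.4923 N (compression)
  F[2-4] = -197.9904 N (compression)
  F[3-4] = +687.6285 N (tension)
  F[3-5] = +0.0000 N (tension)
  F[4-5] = -0.0000 N (compression)
  Rx@0 = +3912.2000 N
  Ry@0 = +3502.4280 N
  Ry@4 = -658.5080 N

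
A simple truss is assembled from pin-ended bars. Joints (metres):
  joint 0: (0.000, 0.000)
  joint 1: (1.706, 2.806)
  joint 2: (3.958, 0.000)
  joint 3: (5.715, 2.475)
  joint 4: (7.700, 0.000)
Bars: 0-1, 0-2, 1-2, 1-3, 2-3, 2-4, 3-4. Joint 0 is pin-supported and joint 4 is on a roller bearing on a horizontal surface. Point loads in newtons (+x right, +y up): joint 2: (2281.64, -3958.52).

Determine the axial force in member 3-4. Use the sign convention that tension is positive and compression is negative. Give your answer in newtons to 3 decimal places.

-2608.362

N=5 nodes, M=7 members, R=3 reactions → 2N=10, M+R=10
member 0 (0-1): L=3.2839, (cx,cy)=(0.5195,0.8545)
member 1 (0-2): L=3.9580, (cx,cy)=(1.0000,0.0000)
member 2 (1-2): L=3.5979, (cx,cy)=(0.6259,-0.7799)
member 3 (1-3): L=4.0226, (cx,cy)=(0.9966,-0.0823)
member 4 (2-3): L=3.0352, (cx,cy)=(0.5789,0.8154)
member 5 (2-4): L=3.7420, (cx,cy)=(1.0000,0.0000)
member 6 (3-4): L=3.1727, (cx,cy)=(0.6257,-0.7801)
solve A·x = −loads:
  F[0-1] = -2251.3843 N (compression)
  F[0-2] = +3451.2397 N (tension)
  F[1-2] = +2774.3305 N (tension)
  F[1-3] = -2915.9818 N (compression)
  F[2-3] = +2201.1217 N (tension)
  F[2-4] = +1631.9363 N (tension)
  F[3-4] = -2608.3624 N (compression)
  Rx@0 = -2281.6400 N
  Ry@0 = +1923.7379 N
  Ry@4 = +2034.7821 N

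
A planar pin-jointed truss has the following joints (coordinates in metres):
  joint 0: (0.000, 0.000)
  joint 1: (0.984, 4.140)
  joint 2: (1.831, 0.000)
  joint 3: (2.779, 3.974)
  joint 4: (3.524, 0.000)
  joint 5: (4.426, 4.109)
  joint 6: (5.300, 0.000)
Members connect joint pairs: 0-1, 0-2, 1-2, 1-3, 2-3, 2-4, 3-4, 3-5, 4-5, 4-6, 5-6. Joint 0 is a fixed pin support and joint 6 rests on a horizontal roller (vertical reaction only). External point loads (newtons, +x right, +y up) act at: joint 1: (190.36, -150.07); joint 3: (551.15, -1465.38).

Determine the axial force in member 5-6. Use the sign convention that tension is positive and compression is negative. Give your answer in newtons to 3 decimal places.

N=7 nodes, M=11 members, R=3 reactions → 2N=14, M+R=14
member 0 (0-1): L=4.2553, (cx,cy)=(0.2312,0.9729)
member 1 (0-2): L=1.8310, (cx,cy)=(1.0000,0.0000)
member 2 (1-2): L=4.2258, (cx,cy)=(0.2004,-0.9797)
member 3 (1-3): L=1.8027, (cx,cy)=(0.9958,-0.0921)
member 4 (2-3): L=4.0855, (cx,cy)=(0.2320,0.9727)
member 5 (2-4): L=1.6930, (cx,cy)=(1.0000,0.0000)
member 6 (3-4): L=4.0432, (cx,cy)=(0.1843,-0.9829)
member 7 (3-5): L=1.6525, (cx,cy)=(0.9967,0.0817)
member 8 (4-5): L=4.2068, (cx,cy)=(0.2144,0.9767)
member 9 (4-6): L=1.7760, (cx,cy)=(1.0000,0.0000)
member 10 (5-6): L=4.2009, (cx,cy)=(0.2080,-0.9781)
solve A·x = −loads:
  F[0-1] = -264.4436 N (compression)
  F[0-2] = +802.6597 N (tension)
  F[1-2] = +135.7364 N (tension)
  F[1-3] = -279.9057 N (compression)
  F[2-3] = -136.7132 N (compression)
  F[2-4] = +861.5893 N (tension)
  F[3-4] = -1431.6864 N (compression)
  F[3-5] = -599.7935 N (compression)
  F[4-5] = +1440.6784 N (tension)
  F[4-6] = +288.8887 N (tension)
  F[5-6] = -1388.5577 N (compression)
  Rx@0 = -741.5100 N
  Ry@0 = +257.2763 N
  Ry@6 = +1358.1737 N

-1388.558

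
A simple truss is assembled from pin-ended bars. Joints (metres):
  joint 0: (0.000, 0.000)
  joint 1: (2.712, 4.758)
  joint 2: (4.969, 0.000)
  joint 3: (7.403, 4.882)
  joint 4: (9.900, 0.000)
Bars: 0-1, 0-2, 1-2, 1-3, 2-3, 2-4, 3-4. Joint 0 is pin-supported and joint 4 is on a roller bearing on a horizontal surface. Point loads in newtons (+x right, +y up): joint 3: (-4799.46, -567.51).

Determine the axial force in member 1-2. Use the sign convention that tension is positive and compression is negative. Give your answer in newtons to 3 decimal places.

2702.233

N=5 nodes, M=7 members, R=3 reactions → 2N=10, M+R=10
member 0 (0-1): L=5.4766, (cx,cy)=(0.4952,0.8688)
member 1 (0-2): L=4.9690, (cx,cy)=(1.0000,0.0000)
member 2 (1-2): L=5.2662, (cx,cy)=(0.4286,-0.9035)
member 3 (1-3): L=4.6926, (cx,cy)=(0.9997,0.0264)
member 4 (2-3): L=5.4551, (cx,cy)=(0.4462,0.8949)
member 5 (2-4): L=4.9310, (cx,cy)=(1.0000,0.0000)
member 6 (3-4): L=5.4835, (cx,cy)=(0.4554,-0.8903)
solve A·x = −loads:
  F[0-1] = -2888.9902 N (compression)
  F[0-2] = -3368.8471 N (compression)
  F[1-2] = +2702.2333 N (tension)
  F[1-3] = -2589.6516 N (compression)
  F[2-3] = -2728.0858 N (compression)
  F[2-4] = -993.4769 N (compression)
  F[3-4] = +2181.7162 N (tension)
  Rx@0 = +4799.4600 N
  Ry@0 = +2509.9026 N
  Ry@4 = -1942.3926 N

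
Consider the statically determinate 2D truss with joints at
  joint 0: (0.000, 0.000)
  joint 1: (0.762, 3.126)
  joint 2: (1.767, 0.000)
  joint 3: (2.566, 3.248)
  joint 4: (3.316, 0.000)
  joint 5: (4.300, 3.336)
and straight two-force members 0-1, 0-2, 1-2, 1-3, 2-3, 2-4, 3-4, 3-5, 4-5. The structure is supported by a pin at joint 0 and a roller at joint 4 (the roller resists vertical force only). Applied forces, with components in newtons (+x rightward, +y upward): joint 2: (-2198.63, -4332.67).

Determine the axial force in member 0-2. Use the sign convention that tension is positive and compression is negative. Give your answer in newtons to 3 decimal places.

N=6 nodes, M=9 members, R=3 reactions → 2N=12, M+R=12
member 0 (0-1): L=3.2175, (cx,cy)=(0.2368,0.9716)
member 1 (0-2): L=1.7670, (cx,cy)=(1.0000,0.0000)
member 2 (1-2): L=3.2836, (cx,cy)=(0.3061,-0.9520)
member 3 (1-3): L=1.8081, (cx,cy)=(0.9977,0.0675)
member 4 (2-3): L=3.3448, (cx,cy)=(0.2389,0.9711)
member 5 (2-4): L=1.5490, (cx,cy)=(1.0000,0.0000)
member 6 (3-4): L=3.3335, (cx,cy)=(0.2250,-0.9744)
member 7 (3-5): L=1.7362, (cx,cy)=(0.9987,0.0507)
member 8 (4-5): L=3.4781, (cx,cy)=(0.2829,0.9591)
solve A·x = −loads:
  F[0-1] = -2083.1789 N (compression)
  F[0-2] = -1705.2762 N (compression)
  F[1-2] = +2046.4019 N (tension)
  F[1-3] = -1122.2502 N (compression)
  F[2-3] = +2455.5642 N (tension)
  F[2-4] = +533.1174 N (tension)
  F[3-4] = -2369.5060 N (compression)
  F[3-5] = +0.0000 N (tension)
  F[4-5] = +0.0000 N (tension)
  Rx@0 = +2198.6300 N
  Ry@0 = +2023.9161 N
  Ry@4 = +2308.7539 N

-1705.276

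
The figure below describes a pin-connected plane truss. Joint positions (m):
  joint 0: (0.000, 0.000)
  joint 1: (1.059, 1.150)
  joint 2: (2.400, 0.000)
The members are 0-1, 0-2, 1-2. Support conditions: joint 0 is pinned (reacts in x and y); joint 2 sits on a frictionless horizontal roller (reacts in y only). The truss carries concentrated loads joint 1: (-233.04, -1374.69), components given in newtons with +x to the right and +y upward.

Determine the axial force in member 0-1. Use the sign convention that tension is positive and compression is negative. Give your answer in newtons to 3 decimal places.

-1195.974

N=3 nodes, M=3 members, R=3 reactions → 2N=6, M+R=6
member 0 (0-1): L=1.5633, (cx,cy)=(0.6774,0.7356)
member 1 (0-2): L=2.4000, (cx,cy)=(1.0000,0.0000)
member 2 (1-2): L=1.7666, (cx,cy)=(0.7591,-0.6510)
solve A·x = −loads:
  F[0-1] = -1195.9740 N (compression)
  F[0-2] = +577.1162 N (tension)
  F[1-2] = -760.2670 N (compression)
  Rx@0 = +233.0400 N
  Ry@0 = +879.7730 N
  Ry@2 = +494.9170 N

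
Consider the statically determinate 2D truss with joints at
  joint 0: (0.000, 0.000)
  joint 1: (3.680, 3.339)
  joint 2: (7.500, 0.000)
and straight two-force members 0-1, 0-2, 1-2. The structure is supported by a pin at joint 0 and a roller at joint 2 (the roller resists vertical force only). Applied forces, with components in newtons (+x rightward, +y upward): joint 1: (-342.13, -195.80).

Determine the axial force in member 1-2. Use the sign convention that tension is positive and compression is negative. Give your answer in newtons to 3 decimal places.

85.462

N=3 nodes, M=3 members, R=3 reactions → 2N=6, M+R=6
member 0 (0-1): L=4.9690, (cx,cy)=(0.7406,0.6720)
member 1 (0-2): L=7.5000, (cx,cy)=(1.0000,0.0000)
member 2 (1-2): L=5.0736, (cx,cy)=(0.7529,-0.6581)
solve A·x = −loads:
  F[0-1] = -375.0867 N (compression)
  F[0-2] = -64.3459 N (compression)
  F[1-2] = +85.4620 N (tension)
  Rx@0 = +342.1300 N
  Ry@0 = +252.0437 N
  Ry@2 = -56.2437 N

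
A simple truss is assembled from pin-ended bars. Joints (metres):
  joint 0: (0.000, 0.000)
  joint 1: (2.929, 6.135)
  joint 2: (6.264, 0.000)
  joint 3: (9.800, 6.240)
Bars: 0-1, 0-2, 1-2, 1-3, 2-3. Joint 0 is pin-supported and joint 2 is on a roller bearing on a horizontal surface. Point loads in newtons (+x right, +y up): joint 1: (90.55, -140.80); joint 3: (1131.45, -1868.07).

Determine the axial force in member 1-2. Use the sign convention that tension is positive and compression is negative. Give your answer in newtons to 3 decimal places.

-2620.590

N=4 nodes, M=5 members, R=3 reactions → 2N=8, M+R=8
member 0 (0-1): L=6.7983, (cx,cy)=(0.4308,0.9024)
member 1 (0-2): L=6.2640, (cx,cy)=(1.0000,0.0000)
member 2 (1-2): L=6.9829, (cx,cy)=(0.4776,-0.8786)
member 3 (1-3): L=6.8718, (cx,cy)=(0.9999,0.0153)
member 4 (2-3): L=7.1722, (cx,cy)=(0.4930,0.8700)
solve A·x = −loads:
  F[0-1] = +2432.7204 N (tension)
  F[0-2] = +173.8838 N (tension)
  F[1-2] = -2620.5902 N (compression)
  F[1-3] = +2209.4113 N (tension)
  F[2-3] = -2185.9551 N (compression)
  Rx@0 = -1222.0000 N
  Ry@0 = -2195.3544 N
  Ry@2 = +4204.2244 N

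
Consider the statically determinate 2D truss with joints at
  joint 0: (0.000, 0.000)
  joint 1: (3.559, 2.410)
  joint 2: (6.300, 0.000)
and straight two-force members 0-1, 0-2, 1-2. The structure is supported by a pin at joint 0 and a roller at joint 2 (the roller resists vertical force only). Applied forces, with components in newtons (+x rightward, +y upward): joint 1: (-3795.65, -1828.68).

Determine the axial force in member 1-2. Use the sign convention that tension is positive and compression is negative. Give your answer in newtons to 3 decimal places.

634.444

N=3 nodes, M=3 members, R=3 reactions → 2N=6, M+R=6
member 0 (0-1): L=4.2982, (cx,cy)=(0.8280,0.5607)
member 1 (0-2): L=6.3000, (cx,cy)=(1.0000,0.0000)
member 2 (1-2): L=3.6498, (cx,cy)=(0.7510,-0.6603)
solve A·x = −loads:
  F[0-1] = -4008.5819 N (compression)
  F[0-2] = -476.4650 N (compression)
  F[1-2] = +634.4441 N (tension)
  Rx@0 = +3795.6500 N
  Ry@0 = +2247.6077 N
  Ry@2 = -418.9277 N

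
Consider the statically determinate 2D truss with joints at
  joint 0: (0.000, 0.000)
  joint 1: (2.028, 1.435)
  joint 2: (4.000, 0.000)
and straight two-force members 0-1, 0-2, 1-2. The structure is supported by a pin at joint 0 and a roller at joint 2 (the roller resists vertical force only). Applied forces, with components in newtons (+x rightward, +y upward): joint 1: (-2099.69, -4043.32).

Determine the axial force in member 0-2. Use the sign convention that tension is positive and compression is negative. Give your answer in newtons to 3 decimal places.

1781.945

N=3 nodes, M=3 members, R=3 reactions → 2N=6, M+R=6
member 0 (0-1): L=2.4844, (cx,cy)=(0.8163,0.5776)
member 1 (0-2): L=4.0000, (cx,cy)=(1.0000,0.0000)
member 2 (1-2): L=2.4389, (cx,cy)=(0.8086,-0.5884)
solve A·x = −loads:
  F[0-1] = -4755.1042 N (compression)
  F[0-2] = +1781.9452 N (tension)
  F[1-2] = -2203.8054 N (compression)
  Rx@0 = +2099.6900 N
  Ry@0 = +2746.6205 N
  Ry@2 = +1296.6995 N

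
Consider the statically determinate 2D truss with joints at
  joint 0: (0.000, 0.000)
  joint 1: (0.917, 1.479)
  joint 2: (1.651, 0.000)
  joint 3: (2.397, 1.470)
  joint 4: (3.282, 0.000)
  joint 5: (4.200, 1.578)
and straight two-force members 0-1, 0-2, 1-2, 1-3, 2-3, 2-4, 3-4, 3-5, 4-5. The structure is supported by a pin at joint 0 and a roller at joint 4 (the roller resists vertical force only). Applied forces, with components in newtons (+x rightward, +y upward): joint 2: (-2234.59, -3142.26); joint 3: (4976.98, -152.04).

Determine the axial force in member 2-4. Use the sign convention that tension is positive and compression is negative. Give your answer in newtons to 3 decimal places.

2360.556

N=6 nodes, M=9 members, R=3 reactions → 2N=12, M+R=12
member 0 (0-1): L=1.7402, (cx,cy)=(0.5269,0.8499)
member 1 (0-2): L=1.6510, (cx,cy)=(1.0000,0.0000)
member 2 (1-2): L=1.6511, (cx,cy)=(0.4445,-0.8958)
member 3 (1-3): L=1.4800, (cx,cy)=(1.0000,-0.0061)
member 4 (2-3): L=1.6485, (cx,cy)=(0.4525,0.8917)
member 5 (2-4): L=1.6310, (cx,cy)=(1.0000,0.0000)
member 6 (3-4): L=1.7158, (cx,cy)=(0.5158,-0.8567)
member 7 (3-5): L=1.8062, (cx,cy)=(0.9982,0.0598)
member 8 (4-5): L=1.8256, (cx,cy)=(0.5028,0.8644)
solve A·x = −loads:
  F[0-1] = +737.2933 N (tension)
  F[0-2] = +2353.8748 N (tension)
  F[1-2] = -704.3107 N (compression)
  F[1-3] = +701.6272 N (tension)
  F[2-3] = +4231.2125 N (tension)
  F[2-4] = +2360.5561 N (tension)
  F[3-4] = -4576.6656 N (compression)
  F[3-5] = -0.0000 N (compression)
  F[4-5] = +0.0000 N (tension)
  Rx@0 = -2742.3900 N
  Ry@0 = -626.6237 N
  Ry@4 = +3920.9237 N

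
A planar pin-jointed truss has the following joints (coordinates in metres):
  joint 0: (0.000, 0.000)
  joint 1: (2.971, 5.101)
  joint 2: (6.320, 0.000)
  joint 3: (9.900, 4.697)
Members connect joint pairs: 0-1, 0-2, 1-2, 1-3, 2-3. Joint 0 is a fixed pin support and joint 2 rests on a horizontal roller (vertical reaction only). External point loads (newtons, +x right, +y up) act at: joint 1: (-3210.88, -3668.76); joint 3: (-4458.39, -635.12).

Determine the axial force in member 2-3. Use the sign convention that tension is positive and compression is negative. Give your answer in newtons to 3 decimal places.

N=4 nodes, M=5 members, R=3 reactions → 2N=8, M+R=8
member 0 (0-1): L=5.9031, (cx,cy)=(0.5033,0.8641)
member 1 (0-2): L=6.3200, (cx,cy)=(1.0000,0.0000)
member 2 (1-2): L=6.1021, (cx,cy)=(0.5488,-0.8359)
member 3 (1-3): L=6.9408, (cx,cy)=(0.9983,-0.0582)
member 4 (2-3): L=5.9058, (cx,cy)=(0.6062,0.7953)
solve A·x = −loads:
  F[0-1] = -8667.0615 N (compression)
  F[0-2] = -3307.2107 N (compression)
  F[1-2] = +4835.8365 N (tension)
  F[1-3] = -3811.6682 N (compression)
  F[2-3] = -1077.5310 N (compression)
  Rx@0 = +7669.2700 N
  Ry@0 = +7489.3520 N
  Ry@2 = -3185.4720 N

-1077.531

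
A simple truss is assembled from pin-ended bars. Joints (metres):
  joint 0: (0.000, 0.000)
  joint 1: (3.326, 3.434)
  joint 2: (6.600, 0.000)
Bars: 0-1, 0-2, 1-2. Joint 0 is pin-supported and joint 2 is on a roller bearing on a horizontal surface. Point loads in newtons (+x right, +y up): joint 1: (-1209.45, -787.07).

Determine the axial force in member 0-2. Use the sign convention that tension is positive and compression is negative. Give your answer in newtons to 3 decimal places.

N=3 nodes, M=3 members, R=3 reactions → 2N=6, M+R=6
member 0 (0-1): L=4.7807, (cx,cy)=(0.6957,0.7183)
member 1 (0-2): L=6.6000, (cx,cy)=(1.0000,0.0000)
member 2 (1-2): L=4.7446, (cx,cy)=(0.6900,-0.7238)
solve A·x = −loads:
  F[0-1] = -1419.5987 N (compression)
  F[0-2] = -221.8053 N (compression)
  F[1-2] = +321.4362 N (tension)
  Rx@0 = +1209.4500 N
  Ry@0 = +1019.7149 N
  Ry@2 = -232.6449 N

-221.805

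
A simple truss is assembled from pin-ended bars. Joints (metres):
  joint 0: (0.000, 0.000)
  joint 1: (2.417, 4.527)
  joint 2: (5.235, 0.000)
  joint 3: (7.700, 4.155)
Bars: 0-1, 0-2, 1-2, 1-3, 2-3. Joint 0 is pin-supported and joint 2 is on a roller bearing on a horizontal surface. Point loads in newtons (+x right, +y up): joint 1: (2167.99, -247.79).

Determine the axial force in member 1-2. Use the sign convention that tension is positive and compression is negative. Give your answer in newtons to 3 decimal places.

-2343.100

N=4 nodes, M=5 members, R=3 reactions → 2N=8, M+R=8
member 0 (0-1): L=5.1318, (cx,cy)=(0.4710,0.8821)
member 1 (0-2): L=5.2350, (cx,cy)=(1.0000,0.0000)
member 2 (1-2): L=5.3324, (cx,cy)=(0.5285,-0.8490)
member 3 (1-3): L=5.2961, (cx,cy)=(0.9975,-0.0702)
member 4 (2-3): L=4.8312, (cx,cy)=(0.5102,0.8600)
solve A·x = −loads:
  F[0-1] = +1974.0552 N (tension)
  F[0-2] = +1238.2443 N (tension)
  F[1-2] = -2343.1000 N (compression)
  F[1-3] = -0.0000 N (tension)
  F[2-3] = +0.0000 N (tension)
  Rx@0 = -2167.9900 N
  Ry@0 = -1741.3980 N
  Ry@2 = +1989.1880 N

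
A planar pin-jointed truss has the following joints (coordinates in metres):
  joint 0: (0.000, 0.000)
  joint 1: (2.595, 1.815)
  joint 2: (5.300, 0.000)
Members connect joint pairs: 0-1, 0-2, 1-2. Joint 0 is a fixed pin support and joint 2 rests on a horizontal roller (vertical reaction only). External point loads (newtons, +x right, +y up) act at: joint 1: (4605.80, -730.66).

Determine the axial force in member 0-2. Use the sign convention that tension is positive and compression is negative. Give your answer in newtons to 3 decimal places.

N=3 nodes, M=3 members, R=3 reactions → 2N=6, M+R=6
member 0 (0-1): L=3.1667, (cx,cy)=(0.8195,0.5731)
member 1 (0-2): L=5.3000, (cx,cy)=(1.0000,0.0000)
member 2 (1-2): L=3.2575, (cx,cy)=(0.8304,-0.5572)
solve A·x = −loads:
  F[0-1] = +2101.3150 N (tension)
  F[0-2] = +2883.8682 N (tension)
  F[1-2] = -3472.8931 N (compression)
  Rx@0 = -4605.8000 N
  Ry@0 = -1204.3569 N
  Ry@2 = +1935.0169 N

2883.868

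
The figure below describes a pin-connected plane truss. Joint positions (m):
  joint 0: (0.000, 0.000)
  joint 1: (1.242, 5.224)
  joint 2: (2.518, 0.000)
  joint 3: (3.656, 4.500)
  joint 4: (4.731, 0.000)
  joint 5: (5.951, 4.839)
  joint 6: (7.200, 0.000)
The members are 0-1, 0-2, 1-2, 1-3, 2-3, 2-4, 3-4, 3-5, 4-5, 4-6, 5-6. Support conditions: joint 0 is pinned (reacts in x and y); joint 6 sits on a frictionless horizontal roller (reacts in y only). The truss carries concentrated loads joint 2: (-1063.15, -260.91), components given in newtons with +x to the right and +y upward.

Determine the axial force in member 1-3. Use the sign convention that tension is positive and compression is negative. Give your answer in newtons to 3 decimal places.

-92.127

N=7 nodes, M=11 members, R=3 reactions → 2N=14, M+R=14
member 0 (0-1): L=5.3696, (cx,cy)=(0.2313,0.9729)
member 1 (0-2): L=2.5180, (cx,cy)=(1.0000,0.0000)
member 2 (1-2): L=5.3776, (cx,cy)=(0.2373,-0.9714)
member 3 (1-3): L=2.5202, (cx,cy)=(0.9578,-0.2873)
member 4 (2-3): L=4.6417, (cx,cy)=(0.2452,0.9695)
member 5 (2-4): L=2.2130, (cx,cy)=(1.0000,0.0000)
member 6 (3-4): L=4.6266, (cx,cy)=(0.2324,-0.9726)
member 7 (3-5): L=2.3199, (cx,cy)=(0.9893,0.1461)
member 8 (4-5): L=4.9904, (cx,cy)=(0.2445,0.9697)
member 9 (4-6): L=2.4690, (cx,cy)=(1.0000,0.0000)
member 10 (5-6): L=4.9976, (cx,cy)=(0.2499,-0.9683)
solve A·x = −loads:
  F[0-1] = -174.3932 N (compression)
  F[0-2] = -1022.8126 N (compression)
  F[1-2] = +201.8957 N (tension)
  F[1-3] = -92.1268 N (compression)
  F[2-3] = +66.8196 N (tension)
  F[2-4] = +71.8613 N (tension)
  F[3-4] = -101.1575 N (compression)
  F[3-5] = -48.8820 N (compression)
  F[4-5] = +101.4678 N (tension)
  F[4-6] = +23.5516 N (tension)
  F[5-6] = -94.2365 N (compression)
  Rx@0 = +1063.1500 N
  Ry@0 = +169.6640 N
  Ry@6 = +91.2460 N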